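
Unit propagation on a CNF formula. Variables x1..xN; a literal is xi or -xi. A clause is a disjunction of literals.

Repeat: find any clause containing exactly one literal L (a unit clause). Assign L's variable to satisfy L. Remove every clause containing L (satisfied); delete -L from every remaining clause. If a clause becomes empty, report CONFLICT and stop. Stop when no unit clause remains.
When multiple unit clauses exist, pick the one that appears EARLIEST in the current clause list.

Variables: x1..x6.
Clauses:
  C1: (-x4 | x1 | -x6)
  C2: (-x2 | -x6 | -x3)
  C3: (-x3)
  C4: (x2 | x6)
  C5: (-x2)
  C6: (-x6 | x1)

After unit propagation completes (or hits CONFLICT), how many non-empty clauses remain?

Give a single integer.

unit clause [-3] forces x3=F; simplify:
  satisfied 2 clause(s); 4 remain; assigned so far: [3]
unit clause [-2] forces x2=F; simplify:
  drop 2 from [2, 6] -> [6]
  satisfied 1 clause(s); 3 remain; assigned so far: [2, 3]
unit clause [6] forces x6=T; simplify:
  drop -6 from [-4, 1, -6] -> [-4, 1]
  drop -6 from [-6, 1] -> [1]
  satisfied 1 clause(s); 2 remain; assigned so far: [2, 3, 6]
unit clause [1] forces x1=T; simplify:
  satisfied 2 clause(s); 0 remain; assigned so far: [1, 2, 3, 6]

Answer: 0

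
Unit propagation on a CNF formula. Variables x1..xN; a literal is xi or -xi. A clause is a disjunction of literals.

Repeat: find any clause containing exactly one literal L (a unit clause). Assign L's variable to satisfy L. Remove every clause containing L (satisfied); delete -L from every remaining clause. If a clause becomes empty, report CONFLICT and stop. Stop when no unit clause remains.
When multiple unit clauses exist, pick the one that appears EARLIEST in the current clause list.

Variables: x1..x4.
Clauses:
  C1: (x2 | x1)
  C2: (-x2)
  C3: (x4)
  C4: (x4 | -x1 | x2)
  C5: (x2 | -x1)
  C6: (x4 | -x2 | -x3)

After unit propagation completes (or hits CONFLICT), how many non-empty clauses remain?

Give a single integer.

unit clause [-2] forces x2=F; simplify:
  drop 2 from [2, 1] -> [1]
  drop 2 from [4, -1, 2] -> [4, -1]
  drop 2 from [2, -1] -> [-1]
  satisfied 2 clause(s); 4 remain; assigned so far: [2]
unit clause [1] forces x1=T; simplify:
  drop -1 from [4, -1] -> [4]
  drop -1 from [-1] -> [] (empty!)
  satisfied 1 clause(s); 3 remain; assigned so far: [1, 2]
CONFLICT (empty clause)

Answer: 2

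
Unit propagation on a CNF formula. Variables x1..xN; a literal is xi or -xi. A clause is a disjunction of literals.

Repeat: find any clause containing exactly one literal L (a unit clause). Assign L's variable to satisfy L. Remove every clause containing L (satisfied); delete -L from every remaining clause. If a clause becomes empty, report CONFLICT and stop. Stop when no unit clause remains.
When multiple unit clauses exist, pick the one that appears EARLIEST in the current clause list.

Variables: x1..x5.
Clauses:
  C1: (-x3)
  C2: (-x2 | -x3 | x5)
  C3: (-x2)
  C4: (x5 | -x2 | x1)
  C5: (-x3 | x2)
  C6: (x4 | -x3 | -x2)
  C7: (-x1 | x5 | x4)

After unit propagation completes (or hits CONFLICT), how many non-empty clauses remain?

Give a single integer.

Answer: 1

Derivation:
unit clause [-3] forces x3=F; simplify:
  satisfied 4 clause(s); 3 remain; assigned so far: [3]
unit clause [-2] forces x2=F; simplify:
  satisfied 2 clause(s); 1 remain; assigned so far: [2, 3]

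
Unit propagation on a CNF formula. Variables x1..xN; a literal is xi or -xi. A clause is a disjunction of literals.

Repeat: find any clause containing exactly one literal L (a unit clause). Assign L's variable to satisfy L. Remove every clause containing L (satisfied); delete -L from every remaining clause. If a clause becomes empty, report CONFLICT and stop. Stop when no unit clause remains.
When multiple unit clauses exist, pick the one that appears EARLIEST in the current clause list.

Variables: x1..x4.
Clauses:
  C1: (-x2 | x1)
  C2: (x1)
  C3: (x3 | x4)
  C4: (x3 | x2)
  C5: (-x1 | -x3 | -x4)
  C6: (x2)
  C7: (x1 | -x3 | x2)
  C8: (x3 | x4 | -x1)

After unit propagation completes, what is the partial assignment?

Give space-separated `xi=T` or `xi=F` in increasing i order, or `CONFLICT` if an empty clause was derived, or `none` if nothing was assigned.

Answer: x1=T x2=T

Derivation:
unit clause [1] forces x1=T; simplify:
  drop -1 from [-1, -3, -4] -> [-3, -4]
  drop -1 from [3, 4, -1] -> [3, 4]
  satisfied 3 clause(s); 5 remain; assigned so far: [1]
unit clause [2] forces x2=T; simplify:
  satisfied 2 clause(s); 3 remain; assigned so far: [1, 2]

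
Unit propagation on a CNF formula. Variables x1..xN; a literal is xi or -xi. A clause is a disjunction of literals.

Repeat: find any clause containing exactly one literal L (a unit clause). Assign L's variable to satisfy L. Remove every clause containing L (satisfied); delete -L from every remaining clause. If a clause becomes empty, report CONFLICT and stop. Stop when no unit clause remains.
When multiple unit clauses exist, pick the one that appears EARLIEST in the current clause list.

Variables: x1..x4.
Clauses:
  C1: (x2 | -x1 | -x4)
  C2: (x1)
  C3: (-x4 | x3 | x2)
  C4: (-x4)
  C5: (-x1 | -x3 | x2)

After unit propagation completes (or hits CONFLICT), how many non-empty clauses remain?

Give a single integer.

unit clause [1] forces x1=T; simplify:
  drop -1 from [2, -1, -4] -> [2, -4]
  drop -1 from [-1, -3, 2] -> [-3, 2]
  satisfied 1 clause(s); 4 remain; assigned so far: [1]
unit clause [-4] forces x4=F; simplify:
  satisfied 3 clause(s); 1 remain; assigned so far: [1, 4]

Answer: 1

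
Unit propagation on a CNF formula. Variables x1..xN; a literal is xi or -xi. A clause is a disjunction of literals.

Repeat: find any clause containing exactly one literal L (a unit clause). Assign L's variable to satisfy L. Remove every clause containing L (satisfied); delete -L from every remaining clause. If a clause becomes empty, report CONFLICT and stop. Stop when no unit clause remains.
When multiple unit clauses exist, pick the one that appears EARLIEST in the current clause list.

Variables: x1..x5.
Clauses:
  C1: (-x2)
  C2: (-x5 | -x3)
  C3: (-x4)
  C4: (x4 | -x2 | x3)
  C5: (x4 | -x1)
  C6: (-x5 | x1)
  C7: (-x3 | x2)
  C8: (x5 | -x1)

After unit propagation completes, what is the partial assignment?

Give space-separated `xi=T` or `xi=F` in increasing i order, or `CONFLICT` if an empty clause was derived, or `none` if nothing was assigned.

Answer: x1=F x2=F x3=F x4=F x5=F

Derivation:
unit clause [-2] forces x2=F; simplify:
  drop 2 from [-3, 2] -> [-3]
  satisfied 2 clause(s); 6 remain; assigned so far: [2]
unit clause [-4] forces x4=F; simplify:
  drop 4 from [4, -1] -> [-1]
  satisfied 1 clause(s); 5 remain; assigned so far: [2, 4]
unit clause [-1] forces x1=F; simplify:
  drop 1 from [-5, 1] -> [-5]
  satisfied 2 clause(s); 3 remain; assigned so far: [1, 2, 4]
unit clause [-5] forces x5=F; simplify:
  satisfied 2 clause(s); 1 remain; assigned so far: [1, 2, 4, 5]
unit clause [-3] forces x3=F; simplify:
  satisfied 1 clause(s); 0 remain; assigned so far: [1, 2, 3, 4, 5]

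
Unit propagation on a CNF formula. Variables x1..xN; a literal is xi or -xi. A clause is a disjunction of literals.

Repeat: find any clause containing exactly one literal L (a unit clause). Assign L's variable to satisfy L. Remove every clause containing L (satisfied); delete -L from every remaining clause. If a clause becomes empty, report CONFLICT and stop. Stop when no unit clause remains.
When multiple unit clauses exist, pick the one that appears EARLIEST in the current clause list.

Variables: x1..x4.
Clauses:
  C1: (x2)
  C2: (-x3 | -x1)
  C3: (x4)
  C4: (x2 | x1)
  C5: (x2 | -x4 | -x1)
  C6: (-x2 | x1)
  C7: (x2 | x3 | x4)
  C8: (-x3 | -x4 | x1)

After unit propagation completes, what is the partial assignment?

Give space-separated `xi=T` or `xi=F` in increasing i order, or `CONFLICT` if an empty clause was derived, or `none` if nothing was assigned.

Answer: x1=T x2=T x3=F x4=T

Derivation:
unit clause [2] forces x2=T; simplify:
  drop -2 from [-2, 1] -> [1]
  satisfied 4 clause(s); 4 remain; assigned so far: [2]
unit clause [4] forces x4=T; simplify:
  drop -4 from [-3, -4, 1] -> [-3, 1]
  satisfied 1 clause(s); 3 remain; assigned so far: [2, 4]
unit clause [1] forces x1=T; simplify:
  drop -1 from [-3, -1] -> [-3]
  satisfied 2 clause(s); 1 remain; assigned so far: [1, 2, 4]
unit clause [-3] forces x3=F; simplify:
  satisfied 1 clause(s); 0 remain; assigned so far: [1, 2, 3, 4]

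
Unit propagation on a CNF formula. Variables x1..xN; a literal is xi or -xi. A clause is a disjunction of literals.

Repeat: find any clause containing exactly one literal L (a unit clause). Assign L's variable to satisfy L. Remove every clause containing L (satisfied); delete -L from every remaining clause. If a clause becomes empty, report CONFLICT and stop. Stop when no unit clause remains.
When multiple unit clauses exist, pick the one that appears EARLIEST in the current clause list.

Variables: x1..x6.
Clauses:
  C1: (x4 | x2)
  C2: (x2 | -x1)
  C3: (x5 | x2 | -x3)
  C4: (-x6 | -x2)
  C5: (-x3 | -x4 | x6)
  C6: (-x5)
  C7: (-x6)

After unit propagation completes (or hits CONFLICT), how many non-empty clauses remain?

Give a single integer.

Answer: 4

Derivation:
unit clause [-5] forces x5=F; simplify:
  drop 5 from [5, 2, -3] -> [2, -3]
  satisfied 1 clause(s); 6 remain; assigned so far: [5]
unit clause [-6] forces x6=F; simplify:
  drop 6 from [-3, -4, 6] -> [-3, -4]
  satisfied 2 clause(s); 4 remain; assigned so far: [5, 6]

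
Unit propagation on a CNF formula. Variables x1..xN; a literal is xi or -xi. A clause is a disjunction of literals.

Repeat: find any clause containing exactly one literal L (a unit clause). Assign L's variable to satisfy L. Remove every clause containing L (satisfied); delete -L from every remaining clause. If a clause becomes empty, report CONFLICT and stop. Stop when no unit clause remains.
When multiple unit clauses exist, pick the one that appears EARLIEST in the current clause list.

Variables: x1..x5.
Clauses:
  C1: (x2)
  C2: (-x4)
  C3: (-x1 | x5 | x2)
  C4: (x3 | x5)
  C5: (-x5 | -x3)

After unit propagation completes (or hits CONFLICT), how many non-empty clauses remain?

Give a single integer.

unit clause [2] forces x2=T; simplify:
  satisfied 2 clause(s); 3 remain; assigned so far: [2]
unit clause [-4] forces x4=F; simplify:
  satisfied 1 clause(s); 2 remain; assigned so far: [2, 4]

Answer: 2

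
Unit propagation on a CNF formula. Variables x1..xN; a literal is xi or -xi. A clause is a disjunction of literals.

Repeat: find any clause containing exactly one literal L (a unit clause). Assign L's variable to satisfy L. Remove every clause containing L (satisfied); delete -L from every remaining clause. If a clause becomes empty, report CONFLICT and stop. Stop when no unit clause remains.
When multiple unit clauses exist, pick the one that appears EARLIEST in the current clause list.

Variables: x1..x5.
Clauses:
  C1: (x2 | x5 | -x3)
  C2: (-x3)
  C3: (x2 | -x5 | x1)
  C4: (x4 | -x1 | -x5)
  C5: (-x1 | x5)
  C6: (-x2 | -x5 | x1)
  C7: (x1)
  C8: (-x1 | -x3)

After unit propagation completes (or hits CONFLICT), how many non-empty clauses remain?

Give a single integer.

unit clause [-3] forces x3=F; simplify:
  satisfied 3 clause(s); 5 remain; assigned so far: [3]
unit clause [1] forces x1=T; simplify:
  drop -1 from [4, -1, -5] -> [4, -5]
  drop -1 from [-1, 5] -> [5]
  satisfied 3 clause(s); 2 remain; assigned so far: [1, 3]
unit clause [5] forces x5=T; simplify:
  drop -5 from [4, -5] -> [4]
  satisfied 1 clause(s); 1 remain; assigned so far: [1, 3, 5]
unit clause [4] forces x4=T; simplify:
  satisfied 1 clause(s); 0 remain; assigned so far: [1, 3, 4, 5]

Answer: 0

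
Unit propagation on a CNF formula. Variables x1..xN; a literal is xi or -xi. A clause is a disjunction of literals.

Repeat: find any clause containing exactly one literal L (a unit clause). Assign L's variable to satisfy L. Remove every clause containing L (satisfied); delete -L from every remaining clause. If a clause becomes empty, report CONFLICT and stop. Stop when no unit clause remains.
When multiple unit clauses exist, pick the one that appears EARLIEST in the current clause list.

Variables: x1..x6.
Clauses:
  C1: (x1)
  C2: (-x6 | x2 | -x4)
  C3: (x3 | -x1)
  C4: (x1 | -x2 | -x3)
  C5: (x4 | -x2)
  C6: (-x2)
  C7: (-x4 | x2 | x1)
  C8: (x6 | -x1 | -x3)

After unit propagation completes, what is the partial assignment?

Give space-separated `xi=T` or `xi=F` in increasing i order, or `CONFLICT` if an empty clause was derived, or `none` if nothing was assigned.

unit clause [1] forces x1=T; simplify:
  drop -1 from [3, -1] -> [3]
  drop -1 from [6, -1, -3] -> [6, -3]
  satisfied 3 clause(s); 5 remain; assigned so far: [1]
unit clause [3] forces x3=T; simplify:
  drop -3 from [6, -3] -> [6]
  satisfied 1 clause(s); 4 remain; assigned so far: [1, 3]
unit clause [-2] forces x2=F; simplify:
  drop 2 from [-6, 2, -4] -> [-6, -4]
  satisfied 2 clause(s); 2 remain; assigned so far: [1, 2, 3]
unit clause [6] forces x6=T; simplify:
  drop -6 from [-6, -4] -> [-4]
  satisfied 1 clause(s); 1 remain; assigned so far: [1, 2, 3, 6]
unit clause [-4] forces x4=F; simplify:
  satisfied 1 clause(s); 0 remain; assigned so far: [1, 2, 3, 4, 6]

Answer: x1=T x2=F x3=T x4=F x6=T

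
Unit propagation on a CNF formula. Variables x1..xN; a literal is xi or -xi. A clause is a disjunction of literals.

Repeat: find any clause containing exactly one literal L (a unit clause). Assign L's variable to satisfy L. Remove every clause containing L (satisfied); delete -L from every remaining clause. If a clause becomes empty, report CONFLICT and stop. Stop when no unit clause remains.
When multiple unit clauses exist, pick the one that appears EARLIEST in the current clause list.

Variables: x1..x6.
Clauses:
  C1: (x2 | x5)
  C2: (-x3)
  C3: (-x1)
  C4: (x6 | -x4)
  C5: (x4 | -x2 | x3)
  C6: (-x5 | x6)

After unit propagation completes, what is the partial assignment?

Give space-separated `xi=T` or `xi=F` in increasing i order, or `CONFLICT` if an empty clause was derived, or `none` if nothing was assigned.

unit clause [-3] forces x3=F; simplify:
  drop 3 from [4, -2, 3] -> [4, -2]
  satisfied 1 clause(s); 5 remain; assigned so far: [3]
unit clause [-1] forces x1=F; simplify:
  satisfied 1 clause(s); 4 remain; assigned so far: [1, 3]

Answer: x1=F x3=F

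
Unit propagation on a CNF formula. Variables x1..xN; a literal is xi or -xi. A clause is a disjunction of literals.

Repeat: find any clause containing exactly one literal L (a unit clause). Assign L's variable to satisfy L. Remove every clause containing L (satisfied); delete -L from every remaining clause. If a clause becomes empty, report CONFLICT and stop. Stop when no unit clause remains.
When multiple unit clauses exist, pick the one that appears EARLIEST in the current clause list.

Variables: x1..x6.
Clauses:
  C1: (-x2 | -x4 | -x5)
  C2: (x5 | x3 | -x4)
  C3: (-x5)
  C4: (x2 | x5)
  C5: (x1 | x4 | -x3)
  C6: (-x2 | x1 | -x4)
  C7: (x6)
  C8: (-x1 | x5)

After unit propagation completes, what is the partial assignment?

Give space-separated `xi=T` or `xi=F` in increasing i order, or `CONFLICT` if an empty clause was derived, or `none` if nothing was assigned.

Answer: x1=F x2=T x3=F x4=F x5=F x6=T

Derivation:
unit clause [-5] forces x5=F; simplify:
  drop 5 from [5, 3, -4] -> [3, -4]
  drop 5 from [2, 5] -> [2]
  drop 5 from [-1, 5] -> [-1]
  satisfied 2 clause(s); 6 remain; assigned so far: [5]
unit clause [2] forces x2=T; simplify:
  drop -2 from [-2, 1, -4] -> [1, -4]
  satisfied 1 clause(s); 5 remain; assigned so far: [2, 5]
unit clause [6] forces x6=T; simplify:
  satisfied 1 clause(s); 4 remain; assigned so far: [2, 5, 6]
unit clause [-1] forces x1=F; simplify:
  drop 1 from [1, 4, -3] -> [4, -3]
  drop 1 from [1, -4] -> [-4]
  satisfied 1 clause(s); 3 remain; assigned so far: [1, 2, 5, 6]
unit clause [-4] forces x4=F; simplify:
  drop 4 from [4, -3] -> [-3]
  satisfied 2 clause(s); 1 remain; assigned so far: [1, 2, 4, 5, 6]
unit clause [-3] forces x3=F; simplify:
  satisfied 1 clause(s); 0 remain; assigned so far: [1, 2, 3, 4, 5, 6]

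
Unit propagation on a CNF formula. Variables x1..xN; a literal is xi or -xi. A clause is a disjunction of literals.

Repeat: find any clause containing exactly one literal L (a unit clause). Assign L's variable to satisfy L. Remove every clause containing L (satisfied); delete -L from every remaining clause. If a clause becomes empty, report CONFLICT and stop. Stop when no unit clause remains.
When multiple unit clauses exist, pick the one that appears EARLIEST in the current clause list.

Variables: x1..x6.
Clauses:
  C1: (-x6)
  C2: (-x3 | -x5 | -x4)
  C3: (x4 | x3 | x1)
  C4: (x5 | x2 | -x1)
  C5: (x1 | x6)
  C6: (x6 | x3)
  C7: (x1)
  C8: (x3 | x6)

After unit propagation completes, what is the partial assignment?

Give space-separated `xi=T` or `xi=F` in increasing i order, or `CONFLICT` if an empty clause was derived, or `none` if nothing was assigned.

unit clause [-6] forces x6=F; simplify:
  drop 6 from [1, 6] -> [1]
  drop 6 from [6, 3] -> [3]
  drop 6 from [3, 6] -> [3]
  satisfied 1 clause(s); 7 remain; assigned so far: [6]
unit clause [1] forces x1=T; simplify:
  drop -1 from [5, 2, -1] -> [5, 2]
  satisfied 3 clause(s); 4 remain; assigned so far: [1, 6]
unit clause [3] forces x3=T; simplify:
  drop -3 from [-3, -5, -4] -> [-5, -4]
  satisfied 2 clause(s); 2 remain; assigned so far: [1, 3, 6]

Answer: x1=T x3=T x6=F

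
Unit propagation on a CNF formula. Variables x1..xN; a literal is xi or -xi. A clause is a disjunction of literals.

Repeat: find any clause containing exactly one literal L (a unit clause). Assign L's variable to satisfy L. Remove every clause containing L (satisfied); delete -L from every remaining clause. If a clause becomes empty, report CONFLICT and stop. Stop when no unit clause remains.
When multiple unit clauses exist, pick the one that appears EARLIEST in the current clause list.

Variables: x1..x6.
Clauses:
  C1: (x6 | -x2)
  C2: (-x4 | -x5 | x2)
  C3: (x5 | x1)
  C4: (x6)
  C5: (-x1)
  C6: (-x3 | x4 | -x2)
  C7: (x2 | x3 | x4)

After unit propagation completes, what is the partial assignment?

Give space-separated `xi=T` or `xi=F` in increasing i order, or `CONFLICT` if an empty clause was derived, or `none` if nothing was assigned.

unit clause [6] forces x6=T; simplify:
  satisfied 2 clause(s); 5 remain; assigned so far: [6]
unit clause [-1] forces x1=F; simplify:
  drop 1 from [5, 1] -> [5]
  satisfied 1 clause(s); 4 remain; assigned so far: [1, 6]
unit clause [5] forces x5=T; simplify:
  drop -5 from [-4, -5, 2] -> [-4, 2]
  satisfied 1 clause(s); 3 remain; assigned so far: [1, 5, 6]

Answer: x1=F x5=T x6=T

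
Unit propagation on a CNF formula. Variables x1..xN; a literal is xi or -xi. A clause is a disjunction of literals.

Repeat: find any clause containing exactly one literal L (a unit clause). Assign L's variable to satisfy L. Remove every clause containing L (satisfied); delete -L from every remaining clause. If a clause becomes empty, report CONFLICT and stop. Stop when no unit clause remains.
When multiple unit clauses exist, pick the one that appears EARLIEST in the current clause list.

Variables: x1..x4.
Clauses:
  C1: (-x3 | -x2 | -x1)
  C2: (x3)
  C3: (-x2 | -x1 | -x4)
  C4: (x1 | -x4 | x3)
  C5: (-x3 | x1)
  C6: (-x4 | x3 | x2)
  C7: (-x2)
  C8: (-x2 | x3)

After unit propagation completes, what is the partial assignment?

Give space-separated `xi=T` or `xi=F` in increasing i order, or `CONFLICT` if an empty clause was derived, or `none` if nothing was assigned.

Answer: x1=T x2=F x3=T

Derivation:
unit clause [3] forces x3=T; simplify:
  drop -3 from [-3, -2, -1] -> [-2, -1]
  drop -3 from [-3, 1] -> [1]
  satisfied 4 clause(s); 4 remain; assigned so far: [3]
unit clause [1] forces x1=T; simplify:
  drop -1 from [-2, -1] -> [-2]
  drop -1 from [-2, -1, -4] -> [-2, -4]
  satisfied 1 clause(s); 3 remain; assigned so far: [1, 3]
unit clause [-2] forces x2=F; simplify:
  satisfied 3 clause(s); 0 remain; assigned so far: [1, 2, 3]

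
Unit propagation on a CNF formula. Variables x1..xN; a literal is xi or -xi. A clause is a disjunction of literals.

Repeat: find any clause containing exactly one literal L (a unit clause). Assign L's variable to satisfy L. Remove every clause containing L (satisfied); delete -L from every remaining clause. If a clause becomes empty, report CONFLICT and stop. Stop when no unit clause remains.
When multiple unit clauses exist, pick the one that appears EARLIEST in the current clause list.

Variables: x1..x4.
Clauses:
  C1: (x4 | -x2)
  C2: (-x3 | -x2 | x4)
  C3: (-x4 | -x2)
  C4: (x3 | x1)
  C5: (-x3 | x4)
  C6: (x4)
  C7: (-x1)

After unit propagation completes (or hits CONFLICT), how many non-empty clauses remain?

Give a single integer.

Answer: 0

Derivation:
unit clause [4] forces x4=T; simplify:
  drop -4 from [-4, -2] -> [-2]
  satisfied 4 clause(s); 3 remain; assigned so far: [4]
unit clause [-2] forces x2=F; simplify:
  satisfied 1 clause(s); 2 remain; assigned so far: [2, 4]
unit clause [-1] forces x1=F; simplify:
  drop 1 from [3, 1] -> [3]
  satisfied 1 clause(s); 1 remain; assigned so far: [1, 2, 4]
unit clause [3] forces x3=T; simplify:
  satisfied 1 clause(s); 0 remain; assigned so far: [1, 2, 3, 4]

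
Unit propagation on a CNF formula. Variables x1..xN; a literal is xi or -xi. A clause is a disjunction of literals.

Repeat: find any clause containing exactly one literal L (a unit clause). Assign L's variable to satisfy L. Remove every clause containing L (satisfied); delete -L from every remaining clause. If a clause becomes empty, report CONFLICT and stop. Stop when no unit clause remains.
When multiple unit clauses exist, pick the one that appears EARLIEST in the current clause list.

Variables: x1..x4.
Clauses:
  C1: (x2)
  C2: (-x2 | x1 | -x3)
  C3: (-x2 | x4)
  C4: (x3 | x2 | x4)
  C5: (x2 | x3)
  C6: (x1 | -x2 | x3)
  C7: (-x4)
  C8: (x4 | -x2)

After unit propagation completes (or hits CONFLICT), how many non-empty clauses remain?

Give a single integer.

Answer: 2

Derivation:
unit clause [2] forces x2=T; simplify:
  drop -2 from [-2, 1, -3] -> [1, -3]
  drop -2 from [-2, 4] -> [4]
  drop -2 from [1, -2, 3] -> [1, 3]
  drop -2 from [4, -2] -> [4]
  satisfied 3 clause(s); 5 remain; assigned so far: [2]
unit clause [4] forces x4=T; simplify:
  drop -4 from [-4] -> [] (empty!)
  satisfied 2 clause(s); 3 remain; assigned so far: [2, 4]
CONFLICT (empty clause)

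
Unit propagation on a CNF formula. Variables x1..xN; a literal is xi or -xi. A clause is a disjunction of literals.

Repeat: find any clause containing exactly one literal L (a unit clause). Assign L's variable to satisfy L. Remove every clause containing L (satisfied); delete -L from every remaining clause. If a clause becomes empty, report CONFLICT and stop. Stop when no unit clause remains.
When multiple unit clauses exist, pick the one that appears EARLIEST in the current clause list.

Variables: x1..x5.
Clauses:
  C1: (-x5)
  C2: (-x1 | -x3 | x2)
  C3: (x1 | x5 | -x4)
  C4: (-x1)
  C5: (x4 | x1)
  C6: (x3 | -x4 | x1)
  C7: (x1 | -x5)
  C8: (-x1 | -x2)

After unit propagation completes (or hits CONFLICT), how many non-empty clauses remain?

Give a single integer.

Answer: 0

Derivation:
unit clause [-5] forces x5=F; simplify:
  drop 5 from [1, 5, -4] -> [1, -4]
  satisfied 2 clause(s); 6 remain; assigned so far: [5]
unit clause [-1] forces x1=F; simplify:
  drop 1 from [1, -4] -> [-4]
  drop 1 from [4, 1] -> [4]
  drop 1 from [3, -4, 1] -> [3, -4]
  satisfied 3 clause(s); 3 remain; assigned so far: [1, 5]
unit clause [-4] forces x4=F; simplify:
  drop 4 from [4] -> [] (empty!)
  satisfied 2 clause(s); 1 remain; assigned so far: [1, 4, 5]
CONFLICT (empty clause)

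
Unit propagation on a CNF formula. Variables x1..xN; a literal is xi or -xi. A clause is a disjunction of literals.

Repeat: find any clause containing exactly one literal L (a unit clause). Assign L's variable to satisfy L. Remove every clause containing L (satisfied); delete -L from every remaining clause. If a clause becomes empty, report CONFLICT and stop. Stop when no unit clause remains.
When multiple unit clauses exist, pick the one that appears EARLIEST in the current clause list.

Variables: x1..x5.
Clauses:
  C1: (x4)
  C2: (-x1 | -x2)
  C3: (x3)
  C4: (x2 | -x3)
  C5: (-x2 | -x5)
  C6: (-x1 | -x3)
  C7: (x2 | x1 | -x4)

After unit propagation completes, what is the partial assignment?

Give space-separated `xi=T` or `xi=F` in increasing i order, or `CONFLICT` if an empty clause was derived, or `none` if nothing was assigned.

unit clause [4] forces x4=T; simplify:
  drop -4 from [2, 1, -4] -> [2, 1]
  satisfied 1 clause(s); 6 remain; assigned so far: [4]
unit clause [3] forces x3=T; simplify:
  drop -3 from [2, -3] -> [2]
  drop -3 from [-1, -3] -> [-1]
  satisfied 1 clause(s); 5 remain; assigned so far: [3, 4]
unit clause [2] forces x2=T; simplify:
  drop -2 from [-1, -2] -> [-1]
  drop -2 from [-2, -5] -> [-5]
  satisfied 2 clause(s); 3 remain; assigned so far: [2, 3, 4]
unit clause [-1] forces x1=F; simplify:
  satisfied 2 clause(s); 1 remain; assigned so far: [1, 2, 3, 4]
unit clause [-5] forces x5=F; simplify:
  satisfied 1 clause(s); 0 remain; assigned so far: [1, 2, 3, 4, 5]

Answer: x1=F x2=T x3=T x4=T x5=F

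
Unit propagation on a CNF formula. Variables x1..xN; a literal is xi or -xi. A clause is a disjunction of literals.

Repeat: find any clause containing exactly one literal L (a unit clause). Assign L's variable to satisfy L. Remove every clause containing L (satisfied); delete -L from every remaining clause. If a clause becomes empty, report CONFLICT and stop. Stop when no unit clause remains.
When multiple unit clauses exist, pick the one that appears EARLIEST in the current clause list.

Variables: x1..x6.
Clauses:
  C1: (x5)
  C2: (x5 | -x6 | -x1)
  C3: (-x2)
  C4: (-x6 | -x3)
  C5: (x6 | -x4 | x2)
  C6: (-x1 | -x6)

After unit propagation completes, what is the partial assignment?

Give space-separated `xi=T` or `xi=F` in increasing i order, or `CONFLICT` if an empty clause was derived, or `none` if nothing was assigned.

unit clause [5] forces x5=T; simplify:
  satisfied 2 clause(s); 4 remain; assigned so far: [5]
unit clause [-2] forces x2=F; simplify:
  drop 2 from [6, -4, 2] -> [6, -4]
  satisfied 1 clause(s); 3 remain; assigned so far: [2, 5]

Answer: x2=F x5=T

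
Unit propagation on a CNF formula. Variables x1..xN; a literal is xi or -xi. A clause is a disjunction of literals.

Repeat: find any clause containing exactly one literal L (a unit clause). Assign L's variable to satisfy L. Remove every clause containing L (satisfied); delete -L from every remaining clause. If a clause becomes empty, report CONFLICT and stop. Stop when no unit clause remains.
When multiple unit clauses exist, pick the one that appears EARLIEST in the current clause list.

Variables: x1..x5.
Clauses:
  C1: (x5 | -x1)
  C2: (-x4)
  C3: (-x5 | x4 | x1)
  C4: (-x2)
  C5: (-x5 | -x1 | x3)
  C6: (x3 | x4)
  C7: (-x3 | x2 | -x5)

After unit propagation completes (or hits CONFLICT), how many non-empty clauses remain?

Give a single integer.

Answer: 0

Derivation:
unit clause [-4] forces x4=F; simplify:
  drop 4 from [-5, 4, 1] -> [-5, 1]
  drop 4 from [3, 4] -> [3]
  satisfied 1 clause(s); 6 remain; assigned so far: [4]
unit clause [-2] forces x2=F; simplify:
  drop 2 from [-3, 2, -5] -> [-3, -5]
  satisfied 1 clause(s); 5 remain; assigned so far: [2, 4]
unit clause [3] forces x3=T; simplify:
  drop -3 from [-3, -5] -> [-5]
  satisfied 2 clause(s); 3 remain; assigned so far: [2, 3, 4]
unit clause [-5] forces x5=F; simplify:
  drop 5 from [5, -1] -> [-1]
  satisfied 2 clause(s); 1 remain; assigned so far: [2, 3, 4, 5]
unit clause [-1] forces x1=F; simplify:
  satisfied 1 clause(s); 0 remain; assigned so far: [1, 2, 3, 4, 5]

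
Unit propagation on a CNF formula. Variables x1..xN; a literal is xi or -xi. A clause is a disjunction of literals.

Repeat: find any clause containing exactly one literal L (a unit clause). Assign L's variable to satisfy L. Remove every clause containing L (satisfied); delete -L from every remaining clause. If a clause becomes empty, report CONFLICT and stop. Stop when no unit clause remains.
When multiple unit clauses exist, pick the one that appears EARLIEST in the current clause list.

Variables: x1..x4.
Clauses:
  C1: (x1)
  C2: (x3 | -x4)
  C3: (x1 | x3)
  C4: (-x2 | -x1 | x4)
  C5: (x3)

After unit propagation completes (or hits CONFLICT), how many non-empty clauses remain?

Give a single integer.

Answer: 1

Derivation:
unit clause [1] forces x1=T; simplify:
  drop -1 from [-2, -1, 4] -> [-2, 4]
  satisfied 2 clause(s); 3 remain; assigned so far: [1]
unit clause [3] forces x3=T; simplify:
  satisfied 2 clause(s); 1 remain; assigned so far: [1, 3]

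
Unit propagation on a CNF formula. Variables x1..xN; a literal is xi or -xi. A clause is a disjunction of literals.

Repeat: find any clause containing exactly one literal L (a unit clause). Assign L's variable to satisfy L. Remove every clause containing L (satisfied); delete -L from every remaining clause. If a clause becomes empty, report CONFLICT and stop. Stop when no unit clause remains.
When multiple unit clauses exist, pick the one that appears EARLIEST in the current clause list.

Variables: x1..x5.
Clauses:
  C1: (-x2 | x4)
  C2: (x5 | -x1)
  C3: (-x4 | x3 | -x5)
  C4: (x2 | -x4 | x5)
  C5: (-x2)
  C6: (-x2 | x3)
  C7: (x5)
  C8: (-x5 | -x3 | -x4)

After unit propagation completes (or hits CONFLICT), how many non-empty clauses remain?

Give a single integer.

Answer: 2

Derivation:
unit clause [-2] forces x2=F; simplify:
  drop 2 from [2, -4, 5] -> [-4, 5]
  satisfied 3 clause(s); 5 remain; assigned so far: [2]
unit clause [5] forces x5=T; simplify:
  drop -5 from [-4, 3, -5] -> [-4, 3]
  drop -5 from [-5, -3, -4] -> [-3, -4]
  satisfied 3 clause(s); 2 remain; assigned so far: [2, 5]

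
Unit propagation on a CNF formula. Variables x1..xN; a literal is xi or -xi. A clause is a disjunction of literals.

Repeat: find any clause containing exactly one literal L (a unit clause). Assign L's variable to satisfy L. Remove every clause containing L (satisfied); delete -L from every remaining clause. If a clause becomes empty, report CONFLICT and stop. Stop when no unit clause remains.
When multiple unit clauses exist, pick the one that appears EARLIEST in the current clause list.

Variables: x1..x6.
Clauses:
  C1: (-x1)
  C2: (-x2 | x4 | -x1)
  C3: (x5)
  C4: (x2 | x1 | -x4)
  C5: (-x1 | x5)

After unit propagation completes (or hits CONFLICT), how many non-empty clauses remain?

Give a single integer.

Answer: 1

Derivation:
unit clause [-1] forces x1=F; simplify:
  drop 1 from [2, 1, -4] -> [2, -4]
  satisfied 3 clause(s); 2 remain; assigned so far: [1]
unit clause [5] forces x5=T; simplify:
  satisfied 1 clause(s); 1 remain; assigned so far: [1, 5]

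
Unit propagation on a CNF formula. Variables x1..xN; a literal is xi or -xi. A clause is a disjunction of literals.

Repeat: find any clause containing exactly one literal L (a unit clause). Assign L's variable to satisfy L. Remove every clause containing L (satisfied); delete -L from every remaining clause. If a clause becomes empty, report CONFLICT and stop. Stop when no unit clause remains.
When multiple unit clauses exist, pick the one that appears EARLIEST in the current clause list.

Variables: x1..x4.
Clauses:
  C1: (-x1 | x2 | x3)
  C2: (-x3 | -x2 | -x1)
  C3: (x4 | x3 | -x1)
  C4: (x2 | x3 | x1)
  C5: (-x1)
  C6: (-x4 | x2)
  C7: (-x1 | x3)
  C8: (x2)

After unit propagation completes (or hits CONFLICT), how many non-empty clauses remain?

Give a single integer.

unit clause [-1] forces x1=F; simplify:
  drop 1 from [2, 3, 1] -> [2, 3]
  satisfied 5 clause(s); 3 remain; assigned so far: [1]
unit clause [2] forces x2=T; simplify:
  satisfied 3 clause(s); 0 remain; assigned so far: [1, 2]

Answer: 0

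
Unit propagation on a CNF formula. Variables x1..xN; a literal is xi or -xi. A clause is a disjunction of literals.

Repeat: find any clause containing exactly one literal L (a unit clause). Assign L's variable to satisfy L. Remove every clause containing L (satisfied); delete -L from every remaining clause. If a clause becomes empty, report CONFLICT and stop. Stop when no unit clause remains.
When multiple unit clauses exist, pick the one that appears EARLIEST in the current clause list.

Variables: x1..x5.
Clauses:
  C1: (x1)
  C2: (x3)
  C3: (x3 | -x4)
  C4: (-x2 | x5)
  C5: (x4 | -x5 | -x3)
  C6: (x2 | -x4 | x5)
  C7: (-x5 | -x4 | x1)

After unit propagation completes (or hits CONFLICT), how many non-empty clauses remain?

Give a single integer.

Answer: 3

Derivation:
unit clause [1] forces x1=T; simplify:
  satisfied 2 clause(s); 5 remain; assigned so far: [1]
unit clause [3] forces x3=T; simplify:
  drop -3 from [4, -5, -3] -> [4, -5]
  satisfied 2 clause(s); 3 remain; assigned so far: [1, 3]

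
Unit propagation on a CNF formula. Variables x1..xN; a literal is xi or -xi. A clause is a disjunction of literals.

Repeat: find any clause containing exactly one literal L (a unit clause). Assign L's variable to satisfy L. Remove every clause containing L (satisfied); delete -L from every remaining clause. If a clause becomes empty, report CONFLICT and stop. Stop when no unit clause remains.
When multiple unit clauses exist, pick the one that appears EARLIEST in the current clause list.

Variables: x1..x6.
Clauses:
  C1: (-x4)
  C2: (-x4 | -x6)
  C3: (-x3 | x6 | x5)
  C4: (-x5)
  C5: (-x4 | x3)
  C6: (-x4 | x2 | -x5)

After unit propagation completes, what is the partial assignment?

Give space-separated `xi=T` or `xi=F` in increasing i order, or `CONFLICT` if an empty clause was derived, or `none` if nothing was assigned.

unit clause [-4] forces x4=F; simplify:
  satisfied 4 clause(s); 2 remain; assigned so far: [4]
unit clause [-5] forces x5=F; simplify:
  drop 5 from [-3, 6, 5] -> [-3, 6]
  satisfied 1 clause(s); 1 remain; assigned so far: [4, 5]

Answer: x4=F x5=F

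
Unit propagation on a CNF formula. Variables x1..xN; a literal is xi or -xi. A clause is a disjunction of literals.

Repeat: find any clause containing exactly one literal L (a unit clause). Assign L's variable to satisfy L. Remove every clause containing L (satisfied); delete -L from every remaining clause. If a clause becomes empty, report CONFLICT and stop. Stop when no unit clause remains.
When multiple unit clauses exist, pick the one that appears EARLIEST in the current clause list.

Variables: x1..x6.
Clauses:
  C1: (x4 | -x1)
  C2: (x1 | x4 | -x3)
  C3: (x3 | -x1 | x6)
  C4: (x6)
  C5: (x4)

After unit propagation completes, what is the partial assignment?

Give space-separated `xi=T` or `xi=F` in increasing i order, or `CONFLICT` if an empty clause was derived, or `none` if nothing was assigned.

Answer: x4=T x6=T

Derivation:
unit clause [6] forces x6=T; simplify:
  satisfied 2 clause(s); 3 remain; assigned so far: [6]
unit clause [4] forces x4=T; simplify:
  satisfied 3 clause(s); 0 remain; assigned so far: [4, 6]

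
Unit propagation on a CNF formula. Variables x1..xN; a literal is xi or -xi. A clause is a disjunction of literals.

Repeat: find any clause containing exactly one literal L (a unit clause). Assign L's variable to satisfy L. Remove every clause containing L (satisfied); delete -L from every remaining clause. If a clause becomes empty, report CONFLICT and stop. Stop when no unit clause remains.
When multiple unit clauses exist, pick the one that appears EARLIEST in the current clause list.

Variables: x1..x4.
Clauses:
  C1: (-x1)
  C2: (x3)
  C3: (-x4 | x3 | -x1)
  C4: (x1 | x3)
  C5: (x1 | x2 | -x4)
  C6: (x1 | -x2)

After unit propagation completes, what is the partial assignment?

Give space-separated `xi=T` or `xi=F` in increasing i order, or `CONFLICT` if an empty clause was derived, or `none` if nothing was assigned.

Answer: x1=F x2=F x3=T x4=F

Derivation:
unit clause [-1] forces x1=F; simplify:
  drop 1 from [1, 3] -> [3]
  drop 1 from [1, 2, -4] -> [2, -4]
  drop 1 from [1, -2] -> [-2]
  satisfied 2 clause(s); 4 remain; assigned so far: [1]
unit clause [3] forces x3=T; simplify:
  satisfied 2 clause(s); 2 remain; assigned so far: [1, 3]
unit clause [-2] forces x2=F; simplify:
  drop 2 from [2, -4] -> [-4]
  satisfied 1 clause(s); 1 remain; assigned so far: [1, 2, 3]
unit clause [-4] forces x4=F; simplify:
  satisfied 1 clause(s); 0 remain; assigned so far: [1, 2, 3, 4]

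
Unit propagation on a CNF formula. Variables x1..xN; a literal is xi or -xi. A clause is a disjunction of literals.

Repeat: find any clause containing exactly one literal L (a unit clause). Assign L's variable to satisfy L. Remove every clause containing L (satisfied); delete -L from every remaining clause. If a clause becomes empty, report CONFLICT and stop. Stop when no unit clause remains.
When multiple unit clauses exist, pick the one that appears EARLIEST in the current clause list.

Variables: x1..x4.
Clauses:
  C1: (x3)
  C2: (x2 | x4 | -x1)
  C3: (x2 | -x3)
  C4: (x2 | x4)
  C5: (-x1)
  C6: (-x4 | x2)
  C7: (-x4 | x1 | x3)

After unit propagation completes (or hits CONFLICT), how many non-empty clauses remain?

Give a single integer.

Answer: 0

Derivation:
unit clause [3] forces x3=T; simplify:
  drop -3 from [2, -3] -> [2]
  satisfied 2 clause(s); 5 remain; assigned so far: [3]
unit clause [2] forces x2=T; simplify:
  satisfied 4 clause(s); 1 remain; assigned so far: [2, 3]
unit clause [-1] forces x1=F; simplify:
  satisfied 1 clause(s); 0 remain; assigned so far: [1, 2, 3]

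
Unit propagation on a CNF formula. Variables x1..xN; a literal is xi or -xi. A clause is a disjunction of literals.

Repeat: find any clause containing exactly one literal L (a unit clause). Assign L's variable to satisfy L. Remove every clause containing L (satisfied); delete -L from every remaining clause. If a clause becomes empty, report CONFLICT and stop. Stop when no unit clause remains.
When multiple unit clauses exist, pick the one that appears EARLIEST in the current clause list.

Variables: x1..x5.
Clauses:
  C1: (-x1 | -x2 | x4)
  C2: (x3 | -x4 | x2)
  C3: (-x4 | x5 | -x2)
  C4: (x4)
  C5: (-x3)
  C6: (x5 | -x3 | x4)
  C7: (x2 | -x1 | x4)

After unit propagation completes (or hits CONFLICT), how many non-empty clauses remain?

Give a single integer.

Answer: 0

Derivation:
unit clause [4] forces x4=T; simplify:
  drop -4 from [3, -4, 2] -> [3, 2]
  drop -4 from [-4, 5, -2] -> [5, -2]
  satisfied 4 clause(s); 3 remain; assigned so far: [4]
unit clause [-3] forces x3=F; simplify:
  drop 3 from [3, 2] -> [2]
  satisfied 1 clause(s); 2 remain; assigned so far: [3, 4]
unit clause [2] forces x2=T; simplify:
  drop -2 from [5, -2] -> [5]
  satisfied 1 clause(s); 1 remain; assigned so far: [2, 3, 4]
unit clause [5] forces x5=T; simplify:
  satisfied 1 clause(s); 0 remain; assigned so far: [2, 3, 4, 5]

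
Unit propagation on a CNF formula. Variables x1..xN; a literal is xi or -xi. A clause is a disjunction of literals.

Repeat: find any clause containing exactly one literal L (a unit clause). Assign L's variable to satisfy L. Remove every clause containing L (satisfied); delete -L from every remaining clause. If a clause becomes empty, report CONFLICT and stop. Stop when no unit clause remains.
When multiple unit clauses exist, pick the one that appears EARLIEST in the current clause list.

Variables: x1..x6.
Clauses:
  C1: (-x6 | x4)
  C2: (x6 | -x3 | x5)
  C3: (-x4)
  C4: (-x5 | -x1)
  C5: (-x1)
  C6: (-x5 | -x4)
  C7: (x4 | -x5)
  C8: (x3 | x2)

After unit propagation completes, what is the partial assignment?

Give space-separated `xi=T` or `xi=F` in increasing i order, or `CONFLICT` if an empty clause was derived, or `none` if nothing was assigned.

Answer: x1=F x2=T x3=F x4=F x5=F x6=F

Derivation:
unit clause [-4] forces x4=F; simplify:
  drop 4 from [-6, 4] -> [-6]
  drop 4 from [4, -5] -> [-5]
  satisfied 2 clause(s); 6 remain; assigned so far: [4]
unit clause [-6] forces x6=F; simplify:
  drop 6 from [6, -3, 5] -> [-3, 5]
  satisfied 1 clause(s); 5 remain; assigned so far: [4, 6]
unit clause [-1] forces x1=F; simplify:
  satisfied 2 clause(s); 3 remain; assigned so far: [1, 4, 6]
unit clause [-5] forces x5=F; simplify:
  drop 5 from [-3, 5] -> [-3]
  satisfied 1 clause(s); 2 remain; assigned so far: [1, 4, 5, 6]
unit clause [-3] forces x3=F; simplify:
  drop 3 from [3, 2] -> [2]
  satisfied 1 clause(s); 1 remain; assigned so far: [1, 3, 4, 5, 6]
unit clause [2] forces x2=T; simplify:
  satisfied 1 clause(s); 0 remain; assigned so far: [1, 2, 3, 4, 5, 6]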